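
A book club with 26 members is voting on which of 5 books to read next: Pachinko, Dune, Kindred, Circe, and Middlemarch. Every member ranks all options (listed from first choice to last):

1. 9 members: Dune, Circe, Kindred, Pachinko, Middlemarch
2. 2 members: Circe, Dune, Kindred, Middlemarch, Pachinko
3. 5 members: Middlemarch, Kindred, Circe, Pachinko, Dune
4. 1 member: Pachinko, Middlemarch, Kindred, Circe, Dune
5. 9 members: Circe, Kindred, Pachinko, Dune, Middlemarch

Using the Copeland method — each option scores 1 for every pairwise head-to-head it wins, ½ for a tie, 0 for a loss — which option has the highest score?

Circe

Pachinko: beats Dune and Middlemarch; loses to Kindred and Circe → score 2.
Dune: beats Middlemarch; loses to Pachinko, Kindred, and Circe → score 1.
Kindred: beats Pachinko, Dune, and Middlemarch; loses to Circe → score 3.
Circe: beats Pachinko, Dune, Kindred, and Middlemarch → score 4.
Middlemarch: loses to Pachinko, Dune, Kindred, and Circe → score 0.
Circe has the best pairwise record.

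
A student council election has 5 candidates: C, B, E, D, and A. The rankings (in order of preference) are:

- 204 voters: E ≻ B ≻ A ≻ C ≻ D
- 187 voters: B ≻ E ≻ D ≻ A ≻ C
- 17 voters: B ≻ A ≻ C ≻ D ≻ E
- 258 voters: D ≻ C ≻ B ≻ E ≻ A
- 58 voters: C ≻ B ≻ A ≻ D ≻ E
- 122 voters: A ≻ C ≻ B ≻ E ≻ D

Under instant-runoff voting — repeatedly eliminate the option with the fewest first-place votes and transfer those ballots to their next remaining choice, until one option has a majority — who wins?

B

Round 1: C 58, B 204, E 204, D 258, A 122. Eliminate C.
Round 2: B 262, E 204, D 258, A 122. Eliminate A.
Round 3: B 384, E 204, D 258. Eliminate E.
Round 4: B 588, D 258. B has a majority.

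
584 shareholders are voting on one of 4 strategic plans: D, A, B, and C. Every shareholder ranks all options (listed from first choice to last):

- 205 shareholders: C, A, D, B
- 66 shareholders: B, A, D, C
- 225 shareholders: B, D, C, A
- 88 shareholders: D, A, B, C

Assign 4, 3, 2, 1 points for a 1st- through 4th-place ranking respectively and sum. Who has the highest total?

D: 205·2 + 66·2 + 225·3 + 88·4 = 1569
A: 205·3 + 66·3 + 225·1 + 88·3 = 1302
B: 205·1 + 66·4 + 225·4 + 88·2 = 1545
C: 205·4 + 66·1 + 225·2 + 88·1 = 1424
D has the highest Borda score (1569).

D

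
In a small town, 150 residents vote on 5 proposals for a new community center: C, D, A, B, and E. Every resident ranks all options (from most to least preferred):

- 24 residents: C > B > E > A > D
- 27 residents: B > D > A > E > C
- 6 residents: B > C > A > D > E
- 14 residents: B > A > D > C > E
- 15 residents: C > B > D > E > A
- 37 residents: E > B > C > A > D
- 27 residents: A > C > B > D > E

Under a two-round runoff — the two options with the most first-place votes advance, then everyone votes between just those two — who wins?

Round 1 first-place votes: C 39, D 0, A 27, B 47, E 37.
B and C advance.
Runoff: B is preferred to C by 84 voters; C by 66.
B wins the runoff.

B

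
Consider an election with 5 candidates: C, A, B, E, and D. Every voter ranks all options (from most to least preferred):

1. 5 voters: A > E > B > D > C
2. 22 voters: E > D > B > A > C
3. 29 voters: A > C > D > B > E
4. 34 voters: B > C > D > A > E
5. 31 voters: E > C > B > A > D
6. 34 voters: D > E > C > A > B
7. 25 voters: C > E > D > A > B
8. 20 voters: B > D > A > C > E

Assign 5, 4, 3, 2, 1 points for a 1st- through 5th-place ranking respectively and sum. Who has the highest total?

C

C: 5·1 + 22·1 + 29·4 + 34·4 + 31·4 + 34·3 + 25·5 + 20·2 = 670
A: 5·5 + 22·2 + 29·5 + 34·2 + 31·2 + 34·2 + 25·2 + 20·3 = 522
B: 5·3 + 22·3 + 29·2 + 34·5 + 31·3 + 34·1 + 25·1 + 20·5 = 561
E: 5·4 + 22·5 + 29·1 + 34·1 + 31·5 + 34·4 + 25·4 + 20·1 = 604
D: 5·2 + 22·4 + 29·3 + 34·3 + 31·1 + 34·5 + 25·3 + 20·4 = 643
C has the highest Borda score (670).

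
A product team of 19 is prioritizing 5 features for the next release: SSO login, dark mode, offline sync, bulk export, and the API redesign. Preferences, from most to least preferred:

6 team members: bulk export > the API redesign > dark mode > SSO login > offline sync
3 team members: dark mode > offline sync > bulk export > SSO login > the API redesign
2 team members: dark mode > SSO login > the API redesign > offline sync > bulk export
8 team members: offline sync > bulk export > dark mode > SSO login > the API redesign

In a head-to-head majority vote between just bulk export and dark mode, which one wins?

bulk export

Voters preferring bulk export to dark mode: 14; preferring dark mode to bulk export: 5.
bulk export wins the head-to-head.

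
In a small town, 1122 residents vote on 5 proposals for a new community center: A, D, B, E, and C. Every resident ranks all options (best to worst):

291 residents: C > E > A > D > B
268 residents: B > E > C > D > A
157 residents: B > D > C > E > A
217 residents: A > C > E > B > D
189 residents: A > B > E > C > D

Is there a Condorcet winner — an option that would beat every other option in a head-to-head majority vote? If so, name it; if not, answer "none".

Checking pairwise contests:
E beats A 716–406.
A beats D 697–425.
A beats B 697–425.
B beats E 614–508.
B beats C 614–508.
Every option loses at least one head-to-head, so there is no Condorcet winner.

none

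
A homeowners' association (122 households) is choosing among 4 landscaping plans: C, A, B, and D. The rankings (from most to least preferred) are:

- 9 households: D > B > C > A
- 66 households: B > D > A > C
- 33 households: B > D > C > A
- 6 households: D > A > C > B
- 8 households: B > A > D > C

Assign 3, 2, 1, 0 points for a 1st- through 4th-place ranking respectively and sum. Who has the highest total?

C: 9·1 + 66·0 + 33·1 + 6·1 + 8·0 = 48
A: 9·0 + 66·1 + 33·0 + 6·2 + 8·2 = 94
B: 9·2 + 66·3 + 33·3 + 6·0 + 8·3 = 339
D: 9·3 + 66·2 + 33·2 + 6·3 + 8·1 = 251
B has the highest Borda score (339).

B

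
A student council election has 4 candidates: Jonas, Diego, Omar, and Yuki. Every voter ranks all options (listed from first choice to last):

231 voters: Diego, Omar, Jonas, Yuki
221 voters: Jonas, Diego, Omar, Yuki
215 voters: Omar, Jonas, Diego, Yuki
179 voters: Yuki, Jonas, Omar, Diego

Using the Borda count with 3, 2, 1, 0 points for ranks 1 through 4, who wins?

Jonas: 231·1 + 221·3 + 215·2 + 179·2 = 1682
Diego: 231·3 + 221·2 + 215·1 + 179·0 = 1350
Omar: 231·2 + 221·1 + 215·3 + 179·1 = 1507
Yuki: 231·0 + 221·0 + 215·0 + 179·3 = 537
Jonas has the highest Borda score (1682).

Jonas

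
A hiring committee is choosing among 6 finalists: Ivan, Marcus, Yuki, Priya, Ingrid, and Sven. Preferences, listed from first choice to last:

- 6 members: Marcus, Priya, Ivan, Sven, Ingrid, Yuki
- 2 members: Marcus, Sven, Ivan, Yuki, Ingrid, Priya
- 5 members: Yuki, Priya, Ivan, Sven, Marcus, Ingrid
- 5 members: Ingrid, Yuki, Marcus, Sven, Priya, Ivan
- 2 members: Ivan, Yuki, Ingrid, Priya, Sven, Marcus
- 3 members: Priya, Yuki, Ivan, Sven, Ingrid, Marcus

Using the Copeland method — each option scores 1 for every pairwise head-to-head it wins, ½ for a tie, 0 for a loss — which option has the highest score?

Yuki

Ivan: beats Ingrid and Sven; loses to Marcus, Yuki, and Priya → score 2.
Marcus: beats Ivan, Priya, Ingrid, and Sven; loses to Yuki → score 4.
Yuki: beats Ivan, Marcus, Priya, Ingrid, and Sven → score 5.
Priya: beats Ivan, Ingrid, and Sven; loses to Marcus and Yuki → score 3.
Ingrid: loses to Ivan, Marcus, Yuki, Priya, and Sven → score 0.
Sven: beats Ingrid; loses to Ivan, Marcus, Yuki, and Priya → score 1.
Yuki has the best pairwise record.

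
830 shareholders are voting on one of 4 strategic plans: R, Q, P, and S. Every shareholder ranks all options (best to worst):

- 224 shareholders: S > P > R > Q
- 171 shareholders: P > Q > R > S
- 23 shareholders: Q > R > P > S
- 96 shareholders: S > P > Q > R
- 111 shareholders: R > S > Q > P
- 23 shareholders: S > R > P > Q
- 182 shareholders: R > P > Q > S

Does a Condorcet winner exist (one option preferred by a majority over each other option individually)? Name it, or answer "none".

none

Checking pairwise contests:
P beats R 491–339.
R beats Q 540–290.
S beats P 454–376.
R beats S 487–343.
Every option loses at least one head-to-head, so there is no Condorcet winner.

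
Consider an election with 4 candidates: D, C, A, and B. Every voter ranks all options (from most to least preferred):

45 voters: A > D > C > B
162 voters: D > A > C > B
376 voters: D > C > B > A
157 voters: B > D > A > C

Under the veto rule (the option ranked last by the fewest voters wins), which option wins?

D

Last-place votes: D 0, C 157, A 376, B 207.
D is ranked last by the fewest voters, so D wins.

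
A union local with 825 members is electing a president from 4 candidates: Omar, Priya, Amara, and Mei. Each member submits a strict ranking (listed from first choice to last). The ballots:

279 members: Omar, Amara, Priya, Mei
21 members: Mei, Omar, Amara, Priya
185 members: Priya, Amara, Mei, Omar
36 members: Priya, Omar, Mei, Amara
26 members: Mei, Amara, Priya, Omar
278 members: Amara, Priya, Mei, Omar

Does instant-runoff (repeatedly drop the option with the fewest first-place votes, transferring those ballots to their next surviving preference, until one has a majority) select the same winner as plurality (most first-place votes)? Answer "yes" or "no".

Instant-runoff — R1 Omar 279, Priya 221, Amara 278, Mei 47 (Mei out); R2 Omar 300, Priya 221, Amara 304 (Priya out); R3 Omar 336, Amara 489 (Amara winner). Winner: Amara.
Plurality — first-place votes: Omar 279, Priya 221, Amara 278, Mei 47. Winner: Omar.
The two methods disagree.

no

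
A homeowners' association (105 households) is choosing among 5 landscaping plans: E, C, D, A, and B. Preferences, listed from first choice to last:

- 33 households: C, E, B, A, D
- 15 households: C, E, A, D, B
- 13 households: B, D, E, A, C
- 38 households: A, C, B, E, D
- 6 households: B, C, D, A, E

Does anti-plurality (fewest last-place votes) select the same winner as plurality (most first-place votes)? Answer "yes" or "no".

Anti-plurality — last-place votes: E 6, C 13, D 71, A 0, B 15. Winner: A.
Plurality — first-place votes: E 0, C 48, D 0, A 38, B 19. Winner: C.
The two methods disagree.

no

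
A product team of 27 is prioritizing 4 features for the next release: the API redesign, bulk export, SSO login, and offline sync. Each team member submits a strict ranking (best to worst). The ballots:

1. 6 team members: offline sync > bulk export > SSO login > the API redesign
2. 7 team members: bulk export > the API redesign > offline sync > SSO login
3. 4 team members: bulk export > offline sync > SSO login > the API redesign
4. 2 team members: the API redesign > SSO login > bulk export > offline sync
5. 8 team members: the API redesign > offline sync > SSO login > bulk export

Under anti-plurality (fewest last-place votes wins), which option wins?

Last-place votes: the API redesign 10, bulk export 8, SSO login 7, offline sync 2.
offline sync is ranked last by the fewest voters, so offline sync wins.

offline sync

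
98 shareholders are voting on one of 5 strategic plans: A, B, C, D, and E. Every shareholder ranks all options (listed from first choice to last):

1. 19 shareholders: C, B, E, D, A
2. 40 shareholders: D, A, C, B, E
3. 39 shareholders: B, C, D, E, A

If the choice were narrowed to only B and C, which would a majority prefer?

C

Voters preferring B to C: 39; preferring C to B: 59.
C wins the head-to-head.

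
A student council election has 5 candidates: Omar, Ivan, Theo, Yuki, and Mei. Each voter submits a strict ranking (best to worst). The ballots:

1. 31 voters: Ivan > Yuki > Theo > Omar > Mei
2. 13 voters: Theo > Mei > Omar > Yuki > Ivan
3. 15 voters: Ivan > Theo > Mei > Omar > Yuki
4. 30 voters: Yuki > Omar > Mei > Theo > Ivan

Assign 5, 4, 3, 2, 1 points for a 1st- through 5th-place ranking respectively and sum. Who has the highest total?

Yuki

Omar: 31·2 + 13·3 + 15·2 + 30·4 = 251
Ivan: 31·5 + 13·1 + 15·5 + 30·1 = 273
Theo: 31·3 + 13·5 + 15·4 + 30·2 = 278
Yuki: 31·4 + 13·2 + 15·1 + 30·5 = 315
Mei: 31·1 + 13·4 + 15·3 + 30·3 = 218
Yuki has the highest Borda score (315).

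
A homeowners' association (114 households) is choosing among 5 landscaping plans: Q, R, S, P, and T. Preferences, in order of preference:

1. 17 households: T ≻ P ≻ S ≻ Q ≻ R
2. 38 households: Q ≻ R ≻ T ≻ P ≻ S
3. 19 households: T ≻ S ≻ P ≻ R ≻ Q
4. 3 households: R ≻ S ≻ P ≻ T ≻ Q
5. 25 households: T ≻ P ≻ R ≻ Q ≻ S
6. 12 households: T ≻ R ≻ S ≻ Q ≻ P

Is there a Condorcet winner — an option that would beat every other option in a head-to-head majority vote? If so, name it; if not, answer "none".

T vs Q: 76–38 for T.
T vs R: 73–41 for T.
T vs S: 111–3 for T.
T vs P: 111–3 for T.
T beats every other option head-to-head.

T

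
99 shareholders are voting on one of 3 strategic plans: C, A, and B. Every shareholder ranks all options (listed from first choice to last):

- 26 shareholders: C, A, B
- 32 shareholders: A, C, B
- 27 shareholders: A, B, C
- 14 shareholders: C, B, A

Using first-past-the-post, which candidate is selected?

A

First-place votes: C 40, A 59, B 0.
A has the most first-place votes.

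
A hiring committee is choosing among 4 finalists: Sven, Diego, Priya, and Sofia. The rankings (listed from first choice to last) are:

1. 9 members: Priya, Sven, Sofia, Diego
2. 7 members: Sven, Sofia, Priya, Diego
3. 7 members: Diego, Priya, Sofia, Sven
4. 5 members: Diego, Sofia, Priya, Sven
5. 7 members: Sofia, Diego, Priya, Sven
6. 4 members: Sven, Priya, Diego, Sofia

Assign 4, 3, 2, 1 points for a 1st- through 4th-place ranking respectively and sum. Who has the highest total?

Sven: 9·3 + 7·4 + 7·1 + 5·1 + 7·1 + 4·4 = 90
Diego: 9·1 + 7·1 + 7·4 + 5·4 + 7·3 + 4·2 = 93
Priya: 9·4 + 7·2 + 7·3 + 5·2 + 7·2 + 4·3 = 107
Sofia: 9·2 + 7·3 + 7·2 + 5·3 + 7·4 + 4·1 = 100
Priya has the highest Borda score (107).

Priya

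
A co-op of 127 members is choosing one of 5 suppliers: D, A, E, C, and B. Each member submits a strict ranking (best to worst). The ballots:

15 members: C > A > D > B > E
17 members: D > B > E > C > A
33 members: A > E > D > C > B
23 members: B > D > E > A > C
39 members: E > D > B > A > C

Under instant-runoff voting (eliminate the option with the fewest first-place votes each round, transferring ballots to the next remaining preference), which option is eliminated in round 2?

Round 1: D 17, A 33, E 39, C 15, B 23. Eliminate C.
Round 2: D 17, A 48, E 39, B 23. Eliminate D.

D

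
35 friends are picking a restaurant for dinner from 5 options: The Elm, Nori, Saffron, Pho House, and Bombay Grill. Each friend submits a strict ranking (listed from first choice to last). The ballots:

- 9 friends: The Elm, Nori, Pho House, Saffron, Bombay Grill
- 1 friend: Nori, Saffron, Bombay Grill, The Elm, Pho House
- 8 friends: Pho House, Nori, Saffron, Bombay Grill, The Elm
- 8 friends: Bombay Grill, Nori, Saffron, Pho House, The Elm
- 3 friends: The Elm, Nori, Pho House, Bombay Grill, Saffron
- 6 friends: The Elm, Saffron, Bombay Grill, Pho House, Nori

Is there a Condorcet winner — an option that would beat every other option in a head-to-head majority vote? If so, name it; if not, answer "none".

The Elm vs Nori: 18–17 for The Elm.
The Elm vs Saffron: 18–17 for The Elm.
The Elm vs Pho House: 19–16 for The Elm.
The Elm vs Bombay Grill: 18–17 for The Elm.
The Elm beats every other option head-to-head.

The Elm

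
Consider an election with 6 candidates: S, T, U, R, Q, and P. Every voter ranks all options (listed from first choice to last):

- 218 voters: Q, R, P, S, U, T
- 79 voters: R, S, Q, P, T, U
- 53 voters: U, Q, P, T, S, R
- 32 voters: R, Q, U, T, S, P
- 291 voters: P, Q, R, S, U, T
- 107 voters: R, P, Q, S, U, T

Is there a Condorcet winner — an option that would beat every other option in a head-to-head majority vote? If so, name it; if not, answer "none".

Checking pairwise contests:
R beats S 727–53.
S beats T 695–85.
S beats U 695–85.
Q beats R 562–218.
P beats Q 398–382.
R beats P 436–344.
Every option loses at least one head-to-head, so there is no Condorcet winner.

none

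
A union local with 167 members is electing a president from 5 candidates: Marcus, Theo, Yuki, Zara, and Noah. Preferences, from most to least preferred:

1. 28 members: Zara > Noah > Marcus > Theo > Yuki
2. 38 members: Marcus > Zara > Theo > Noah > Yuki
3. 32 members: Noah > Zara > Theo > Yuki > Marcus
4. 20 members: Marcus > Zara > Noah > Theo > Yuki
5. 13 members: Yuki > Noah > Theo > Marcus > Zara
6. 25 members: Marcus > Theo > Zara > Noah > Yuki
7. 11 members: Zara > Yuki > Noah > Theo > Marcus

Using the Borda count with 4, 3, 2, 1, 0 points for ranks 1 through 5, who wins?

Zara

Marcus: 28·2 + 38·4 + 32·0 + 20·4 + 13·1 + 25·4 + 11·0 = 401
Theo: 28·1 + 38·2 + 32·2 + 20·1 + 13·2 + 25·3 + 11·1 = 300
Yuki: 28·0 + 38·0 + 32·1 + 20·0 + 13·4 + 25·0 + 11·3 = 117
Zara: 28·4 + 38·3 + 32·3 + 20·3 + 13·0 + 25·2 + 11·4 = 476
Noah: 28·3 + 38·1 + 32·4 + 20·2 + 13·3 + 25·1 + 11·2 = 376
Zara has the highest Borda score (476).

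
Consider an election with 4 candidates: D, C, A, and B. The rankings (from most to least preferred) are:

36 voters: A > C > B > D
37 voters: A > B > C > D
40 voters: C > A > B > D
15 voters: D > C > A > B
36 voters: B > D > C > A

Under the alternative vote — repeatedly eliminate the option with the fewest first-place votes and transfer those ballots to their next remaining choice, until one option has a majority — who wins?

Round 1: D 15, C 40, A 73, B 36. Eliminate D.
Round 2: C 55, A 73, B 36. Eliminate B.
Round 3: C 91, A 73. C has a majority.

C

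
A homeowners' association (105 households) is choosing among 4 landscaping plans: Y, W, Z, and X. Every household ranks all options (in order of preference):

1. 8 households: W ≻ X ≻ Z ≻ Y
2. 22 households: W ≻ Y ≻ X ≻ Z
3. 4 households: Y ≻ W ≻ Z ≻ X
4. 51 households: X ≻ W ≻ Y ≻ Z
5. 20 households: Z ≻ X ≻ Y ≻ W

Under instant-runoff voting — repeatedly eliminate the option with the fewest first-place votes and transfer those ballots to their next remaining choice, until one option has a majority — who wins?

Round 1: Y 4, W 30, Z 20, X 51. Eliminate Y.
Round 2: W 34, Z 20, X 51. Eliminate Z.
Round 3: W 34, X 71. X has a majority.

X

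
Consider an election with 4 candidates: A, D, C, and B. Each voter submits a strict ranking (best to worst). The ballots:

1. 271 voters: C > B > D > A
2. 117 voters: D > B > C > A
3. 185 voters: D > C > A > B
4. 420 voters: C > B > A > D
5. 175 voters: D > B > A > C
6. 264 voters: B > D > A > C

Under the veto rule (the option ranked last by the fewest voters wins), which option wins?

B

Last-place votes: A 388, D 420, C 439, B 185.
B is ranked last by the fewest voters, so B wins.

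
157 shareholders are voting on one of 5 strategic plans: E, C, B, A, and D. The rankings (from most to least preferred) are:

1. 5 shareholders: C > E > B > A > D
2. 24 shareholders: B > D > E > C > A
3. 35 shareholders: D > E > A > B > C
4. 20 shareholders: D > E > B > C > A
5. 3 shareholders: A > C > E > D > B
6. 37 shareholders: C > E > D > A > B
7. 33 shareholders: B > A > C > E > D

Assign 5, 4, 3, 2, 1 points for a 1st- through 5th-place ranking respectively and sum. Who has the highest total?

E

E: 5·4 + 24·3 + 35·4 + 20·4 + 3·3 + 37·4 + 33·2 = 535
C: 5·5 + 24·2 + 35·1 + 20·2 + 3·4 + 37·5 + 33·3 = 444
B: 5·3 + 24·5 + 35·2 + 20·3 + 3·1 + 37·1 + 33·5 = 470
A: 5·2 + 24·1 + 35·3 + 20·1 + 3·5 + 37·2 + 33·4 = 380
D: 5·1 + 24·4 + 35·5 + 20·5 + 3·2 + 37·3 + 33·1 = 526
E has the highest Borda score (535).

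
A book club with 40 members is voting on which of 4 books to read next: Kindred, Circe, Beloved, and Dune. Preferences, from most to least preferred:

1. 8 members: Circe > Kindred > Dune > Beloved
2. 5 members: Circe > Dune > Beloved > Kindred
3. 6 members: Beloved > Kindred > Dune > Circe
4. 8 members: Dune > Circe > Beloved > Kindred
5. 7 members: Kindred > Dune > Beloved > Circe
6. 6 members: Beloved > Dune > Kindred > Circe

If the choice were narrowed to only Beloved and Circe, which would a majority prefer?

Voters preferring Beloved to Circe: 19; preferring Circe to Beloved: 21.
Circe wins the head-to-head.

Circe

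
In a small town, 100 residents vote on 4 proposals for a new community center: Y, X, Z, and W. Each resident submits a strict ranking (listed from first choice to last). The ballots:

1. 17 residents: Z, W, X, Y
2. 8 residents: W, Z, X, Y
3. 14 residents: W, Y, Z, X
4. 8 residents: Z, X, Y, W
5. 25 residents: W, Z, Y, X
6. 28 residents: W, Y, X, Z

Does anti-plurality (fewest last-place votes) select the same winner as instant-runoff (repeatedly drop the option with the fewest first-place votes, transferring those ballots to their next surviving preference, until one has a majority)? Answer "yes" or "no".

yes

Anti-plurality — last-place votes: Y 25, X 39, Z 28, W 8. Winner: W.
Instant-runoff — R1 Y 0, X 0, Z 25, W 75 (W winner). Winner: W.
The two methods agree.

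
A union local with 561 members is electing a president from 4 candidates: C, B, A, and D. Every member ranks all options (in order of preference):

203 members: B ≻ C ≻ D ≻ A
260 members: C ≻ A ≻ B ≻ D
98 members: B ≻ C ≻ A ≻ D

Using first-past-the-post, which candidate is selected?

First-place votes: C 260, B 301, A 0, D 0.
B has the most first-place votes.

B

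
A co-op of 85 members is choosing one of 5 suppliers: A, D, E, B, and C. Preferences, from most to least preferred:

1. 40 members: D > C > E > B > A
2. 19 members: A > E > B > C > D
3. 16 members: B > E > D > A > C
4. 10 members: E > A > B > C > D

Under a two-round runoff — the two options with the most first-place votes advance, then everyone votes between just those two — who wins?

Round 1 first-place votes: A 19, D 40, E 10, B 16, C 0.
D and A advance.
Runoff: D is preferred to A by 56 voters; A by 29.
D wins the runoff.

D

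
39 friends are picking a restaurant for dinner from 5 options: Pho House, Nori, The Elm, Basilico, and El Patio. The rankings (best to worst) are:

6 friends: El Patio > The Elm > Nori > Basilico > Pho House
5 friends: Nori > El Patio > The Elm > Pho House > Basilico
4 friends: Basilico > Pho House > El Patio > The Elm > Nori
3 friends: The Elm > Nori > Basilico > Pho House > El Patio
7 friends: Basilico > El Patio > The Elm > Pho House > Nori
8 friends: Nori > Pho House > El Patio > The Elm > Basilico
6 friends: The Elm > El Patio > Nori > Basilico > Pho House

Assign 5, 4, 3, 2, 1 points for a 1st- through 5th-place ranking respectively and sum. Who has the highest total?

Pho House: 6·1 + 5·2 + 4·4 + 3·2 + 7·2 + 8·4 + 6·1 = 90
Nori: 6·3 + 5·5 + 4·1 + 3·4 + 7·1 + 8·5 + 6·3 = 124
The Elm: 6·4 + 5·3 + 4·2 + 3·5 + 7·3 + 8·2 + 6·5 = 129
Basilico: 6·2 + 5·1 + 4·5 + 3·3 + 7·5 + 8·1 + 6·2 = 101
El Patio: 6·5 + 5·4 + 4·3 + 3·1 + 7·4 + 8·3 + 6·4 = 141
El Patio has the highest Borda score (141).

El Patio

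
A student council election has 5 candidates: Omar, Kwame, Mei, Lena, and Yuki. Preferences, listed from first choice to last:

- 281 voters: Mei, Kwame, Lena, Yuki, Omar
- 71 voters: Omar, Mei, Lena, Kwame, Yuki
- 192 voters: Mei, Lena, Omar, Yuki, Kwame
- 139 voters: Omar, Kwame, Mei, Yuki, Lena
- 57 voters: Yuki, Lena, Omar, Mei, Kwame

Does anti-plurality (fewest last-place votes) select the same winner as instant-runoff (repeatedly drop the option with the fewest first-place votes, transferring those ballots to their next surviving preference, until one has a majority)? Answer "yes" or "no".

Anti-plurality — last-place votes: Omar 281, Kwame 249, Mei 0, Lena 139, Yuki 71. Winner: Mei.
Instant-runoff — R1 Omar 210, Kwame 0, Mei 473, Lena 0, Yuki 57 (Mei winner). Winner: Mei.
The two methods agree.

yes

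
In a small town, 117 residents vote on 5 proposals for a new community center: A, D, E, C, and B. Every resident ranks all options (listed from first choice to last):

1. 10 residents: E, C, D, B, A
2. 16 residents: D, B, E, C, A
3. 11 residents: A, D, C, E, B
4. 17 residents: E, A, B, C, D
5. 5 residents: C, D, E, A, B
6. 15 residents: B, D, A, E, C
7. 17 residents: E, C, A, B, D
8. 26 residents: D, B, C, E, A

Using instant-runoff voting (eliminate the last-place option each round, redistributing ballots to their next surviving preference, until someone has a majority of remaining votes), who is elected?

D

Round 1: A 11, D 42, E 44, C 5, B 15. Eliminate C.
Round 2: A 11, D 47, E 44, B 15. Eliminate A.
Round 3: D 58, E 44, B 15. Eliminate B.
Round 4: D 73, E 44. D has a majority.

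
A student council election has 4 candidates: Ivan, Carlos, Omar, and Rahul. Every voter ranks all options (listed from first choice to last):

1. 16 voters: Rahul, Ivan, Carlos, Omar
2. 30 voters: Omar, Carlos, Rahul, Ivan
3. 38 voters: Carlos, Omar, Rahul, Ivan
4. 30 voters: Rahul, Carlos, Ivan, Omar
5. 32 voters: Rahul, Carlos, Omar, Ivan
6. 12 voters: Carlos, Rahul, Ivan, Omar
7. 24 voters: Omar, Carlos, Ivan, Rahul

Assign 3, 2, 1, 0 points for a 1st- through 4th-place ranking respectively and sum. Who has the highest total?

Carlos

Ivan: 16·2 + 30·0 + 38·0 + 30·1 + 32·0 + 12·1 + 24·1 = 98
Carlos: 16·1 + 30·2 + 38·3 + 30·2 + 32·2 + 12·3 + 24·2 = 398
Omar: 16·0 + 30·3 + 38·2 + 30·0 + 32·1 + 12·0 + 24·3 = 270
Rahul: 16·3 + 30·1 + 38·1 + 30·3 + 32·3 + 12·2 + 24·0 = 326
Carlos has the highest Borda score (398).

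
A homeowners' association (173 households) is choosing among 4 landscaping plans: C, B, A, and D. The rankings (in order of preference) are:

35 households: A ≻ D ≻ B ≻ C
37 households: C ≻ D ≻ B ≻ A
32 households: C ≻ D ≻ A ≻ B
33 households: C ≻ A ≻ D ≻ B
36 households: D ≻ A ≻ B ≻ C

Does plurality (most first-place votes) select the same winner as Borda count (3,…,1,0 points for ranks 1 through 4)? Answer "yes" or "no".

no

Plurality — first-place votes: C 102, B 0, A 35, D 36. Winner: C.
Borda — scores: C 306, B 108, A 275, D 349. Winner: D.
The two methods disagree.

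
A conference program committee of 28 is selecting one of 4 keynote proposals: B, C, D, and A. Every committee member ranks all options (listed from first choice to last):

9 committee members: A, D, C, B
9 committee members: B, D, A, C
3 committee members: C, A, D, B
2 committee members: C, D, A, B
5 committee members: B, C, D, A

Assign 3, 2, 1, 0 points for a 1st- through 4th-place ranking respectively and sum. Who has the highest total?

D

B: 9·0 + 9·3 + 3·0 + 2·0 + 5·3 = 42
C: 9·1 + 9·0 + 3·3 + 2·3 + 5·2 = 34
D: 9·2 + 9·2 + 3·1 + 2·2 + 5·1 = 48
A: 9·3 + 9·1 + 3·2 + 2·1 + 5·0 = 44
D has the highest Borda score (48).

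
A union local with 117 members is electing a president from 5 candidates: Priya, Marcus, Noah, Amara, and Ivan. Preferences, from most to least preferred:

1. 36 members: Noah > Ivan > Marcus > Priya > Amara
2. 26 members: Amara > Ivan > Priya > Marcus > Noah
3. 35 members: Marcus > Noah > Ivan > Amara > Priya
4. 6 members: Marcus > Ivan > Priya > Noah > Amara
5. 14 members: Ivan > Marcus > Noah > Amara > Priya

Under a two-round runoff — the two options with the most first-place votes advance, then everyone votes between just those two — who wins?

Round 1 first-place votes: Priya 0, Marcus 41, Noah 36, Amara 26, Ivan 14.
Marcus and Noah advance.
Runoff: Marcus is preferred to Noah by 81 voters; Noah by 36.
Marcus wins the runoff.

Marcus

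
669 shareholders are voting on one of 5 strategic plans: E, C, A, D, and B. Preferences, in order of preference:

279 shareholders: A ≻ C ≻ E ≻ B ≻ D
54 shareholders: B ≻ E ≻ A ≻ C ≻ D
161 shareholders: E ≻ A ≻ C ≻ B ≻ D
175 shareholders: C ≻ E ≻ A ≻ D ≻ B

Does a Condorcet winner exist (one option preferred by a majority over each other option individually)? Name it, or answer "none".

none

Checking pairwise contests:
C beats E 454–215.
A beats C 494–175.
E beats A 390–279.
E beats D 669–0.
E beats B 615–54.
Every option loses at least one head-to-head, so there is no Condorcet winner.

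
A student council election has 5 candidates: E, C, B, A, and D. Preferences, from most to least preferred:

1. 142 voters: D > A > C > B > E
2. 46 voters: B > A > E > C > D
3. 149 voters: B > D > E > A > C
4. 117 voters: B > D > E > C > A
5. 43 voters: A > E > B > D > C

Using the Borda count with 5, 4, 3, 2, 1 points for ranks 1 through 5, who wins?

B

E: 142·1 + 46·3 + 149·3 + 117·3 + 43·4 = 1250
C: 142·3 + 46·2 + 149·1 + 117·2 + 43·1 = 944
B: 142·2 + 46·5 + 149·5 + 117·5 + 43·3 = 1973
A: 142·4 + 46·4 + 149·2 + 117·1 + 43·5 = 1382
D: 142·5 + 46·1 + 149·4 + 117·4 + 43·2 = 1906
B has the highest Borda score (1973).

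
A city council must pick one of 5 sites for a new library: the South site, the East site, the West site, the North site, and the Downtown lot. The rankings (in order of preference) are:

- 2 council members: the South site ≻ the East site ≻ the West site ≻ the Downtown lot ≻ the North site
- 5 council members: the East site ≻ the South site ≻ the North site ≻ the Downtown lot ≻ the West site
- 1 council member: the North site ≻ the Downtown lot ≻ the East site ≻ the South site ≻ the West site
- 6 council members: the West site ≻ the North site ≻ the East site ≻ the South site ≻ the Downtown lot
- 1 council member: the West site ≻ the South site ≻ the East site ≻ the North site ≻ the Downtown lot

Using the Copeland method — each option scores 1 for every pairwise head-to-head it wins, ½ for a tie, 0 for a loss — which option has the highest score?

the East site

the South site: beats the West site, the North site, and the Downtown lot; loses to the East site → score 3.
the East site: beats the South site, the West site, the North site, and the Downtown lot → score 4.
the West site: beats the North site and the Downtown lot; loses to the South site and the East site → score 2.
the North site: beats the Downtown lot; loses to the South site, the East site, and the West site → score 1.
the Downtown lot: loses to the South site, the East site, the West site, and the North site → score 0.
the East site has the best pairwise record.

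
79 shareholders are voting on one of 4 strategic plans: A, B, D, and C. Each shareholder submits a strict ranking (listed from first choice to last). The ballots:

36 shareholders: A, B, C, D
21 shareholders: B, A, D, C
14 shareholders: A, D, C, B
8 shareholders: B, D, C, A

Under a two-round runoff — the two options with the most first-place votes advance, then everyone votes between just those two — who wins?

A

Round 1 first-place votes: A 50, B 29, D 0, C 0.
A and B advance.
Runoff: A is preferred to B by 50 voters; B by 29.
A wins the runoff.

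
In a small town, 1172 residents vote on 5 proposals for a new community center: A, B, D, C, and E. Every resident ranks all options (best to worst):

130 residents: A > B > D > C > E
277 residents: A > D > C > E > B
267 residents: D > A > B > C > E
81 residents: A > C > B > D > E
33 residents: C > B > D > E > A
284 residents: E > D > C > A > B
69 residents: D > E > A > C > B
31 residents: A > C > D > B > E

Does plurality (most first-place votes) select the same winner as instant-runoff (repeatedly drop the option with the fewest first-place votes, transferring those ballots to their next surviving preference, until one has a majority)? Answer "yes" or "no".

no

Plurality — first-place votes: A 519, B 0, D 336, C 33, E 284. Winner: A.
Instant-runoff — R1 A 519, B 0, D 336, C 33, E 284 (B out); R2 A 519, D 336, C 33, E 284 (C out); R3 A 519, D 369, E 284 (E out); R4 A 519, D 653 (D winner). Winner: D.
The two methods disagree.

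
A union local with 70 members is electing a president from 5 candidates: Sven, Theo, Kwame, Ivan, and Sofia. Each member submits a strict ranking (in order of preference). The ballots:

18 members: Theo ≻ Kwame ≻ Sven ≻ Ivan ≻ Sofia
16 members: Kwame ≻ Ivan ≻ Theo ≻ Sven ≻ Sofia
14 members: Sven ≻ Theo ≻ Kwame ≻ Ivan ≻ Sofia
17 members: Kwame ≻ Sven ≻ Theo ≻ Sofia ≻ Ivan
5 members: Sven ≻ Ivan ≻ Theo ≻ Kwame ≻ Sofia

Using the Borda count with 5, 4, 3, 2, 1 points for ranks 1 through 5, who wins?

Sven: 18·3 + 16·2 + 14·5 + 17·4 + 5·5 = 249
Theo: 18·5 + 16·3 + 14·4 + 17·3 + 5·3 = 260
Kwame: 18·4 + 16·5 + 14·3 + 17·5 + 5·2 = 289
Ivan: 18·2 + 16·4 + 14·2 + 17·1 + 5·4 = 165
Sofia: 18·1 + 16·1 + 14·1 + 17·2 + 5·1 = 87
Kwame has the highest Borda score (289).

Kwame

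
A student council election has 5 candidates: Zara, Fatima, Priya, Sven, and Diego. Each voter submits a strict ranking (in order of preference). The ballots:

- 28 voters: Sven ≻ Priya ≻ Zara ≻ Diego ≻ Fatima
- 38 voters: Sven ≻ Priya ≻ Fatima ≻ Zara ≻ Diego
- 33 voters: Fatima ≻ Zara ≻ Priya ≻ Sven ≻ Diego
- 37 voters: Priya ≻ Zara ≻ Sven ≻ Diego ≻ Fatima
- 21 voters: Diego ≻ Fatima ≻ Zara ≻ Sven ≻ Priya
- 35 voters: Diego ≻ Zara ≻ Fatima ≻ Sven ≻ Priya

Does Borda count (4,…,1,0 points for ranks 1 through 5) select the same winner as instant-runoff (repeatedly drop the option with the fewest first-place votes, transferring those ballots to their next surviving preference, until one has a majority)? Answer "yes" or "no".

no

Borda — scores: Zara 451, Fatima 341, Priya 412, Sven 427, Diego 289. Winner: Zara.
Instant-runoff — R1 Zara 0, Fatima 33, Priya 37, Sven 66, Diego 56 (Zara out); R2 Fatima 33, Priya 37, Sven 66, Diego 56 (Fatima out); R3 Priya 70, Sven 66, Diego 56 (Diego out); R4 Priya 70, Sven 122 (Sven winner). Winner: Sven.
The two methods disagree.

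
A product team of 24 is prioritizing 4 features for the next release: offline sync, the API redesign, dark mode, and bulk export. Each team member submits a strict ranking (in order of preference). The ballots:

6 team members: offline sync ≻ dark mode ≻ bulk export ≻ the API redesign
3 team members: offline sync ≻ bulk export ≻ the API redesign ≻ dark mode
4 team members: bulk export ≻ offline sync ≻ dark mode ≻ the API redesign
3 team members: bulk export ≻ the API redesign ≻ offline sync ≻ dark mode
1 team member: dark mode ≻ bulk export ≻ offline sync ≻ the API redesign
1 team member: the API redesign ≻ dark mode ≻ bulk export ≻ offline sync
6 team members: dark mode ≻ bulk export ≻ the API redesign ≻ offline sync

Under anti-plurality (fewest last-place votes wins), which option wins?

Last-place votes: offline sync 7, the API redesign 11, dark mode 6, bulk export 0.
bulk export is ranked last by the fewest voters, so bulk export wins.

bulk export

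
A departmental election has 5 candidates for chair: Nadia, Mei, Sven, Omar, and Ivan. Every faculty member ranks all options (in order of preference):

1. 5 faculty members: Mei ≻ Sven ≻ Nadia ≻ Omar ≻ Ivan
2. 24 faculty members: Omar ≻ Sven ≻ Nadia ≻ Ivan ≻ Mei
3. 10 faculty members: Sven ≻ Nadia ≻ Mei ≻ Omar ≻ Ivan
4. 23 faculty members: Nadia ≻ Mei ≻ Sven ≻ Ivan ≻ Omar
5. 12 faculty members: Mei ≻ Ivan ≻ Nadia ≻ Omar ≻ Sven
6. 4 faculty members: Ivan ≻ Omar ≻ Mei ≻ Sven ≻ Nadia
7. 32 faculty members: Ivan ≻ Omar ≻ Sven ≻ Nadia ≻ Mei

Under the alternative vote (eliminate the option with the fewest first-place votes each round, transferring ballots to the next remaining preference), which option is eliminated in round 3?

Round 1: Nadia 23, Mei 17, Sven 10, Omar 24, Ivan 36. Eliminate Sven.
Round 2: Nadia 33, Mei 17, Omar 24, Ivan 36. Eliminate Mei.
Round 3: Nadia 38, Omar 24, Ivan 48. Eliminate Omar.

Omar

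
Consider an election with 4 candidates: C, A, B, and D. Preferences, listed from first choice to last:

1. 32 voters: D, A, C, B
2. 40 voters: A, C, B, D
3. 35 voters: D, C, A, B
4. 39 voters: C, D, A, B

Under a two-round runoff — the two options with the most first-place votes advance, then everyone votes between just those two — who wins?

Round 1 first-place votes: C 39, A 40, B 0, D 67.
D and A advance.
Runoff: D is preferred to A by 106 voters; A by 40.
D wins the runoff.

D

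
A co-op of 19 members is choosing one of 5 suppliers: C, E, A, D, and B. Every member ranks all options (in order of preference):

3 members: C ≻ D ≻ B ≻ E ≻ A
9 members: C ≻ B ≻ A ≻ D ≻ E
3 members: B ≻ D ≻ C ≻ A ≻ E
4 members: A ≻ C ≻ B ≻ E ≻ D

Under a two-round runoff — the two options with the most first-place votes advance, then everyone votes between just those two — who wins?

C

Round 1 first-place votes: C 12, E 0, A 4, D 0, B 3.
C and A advance.
Runoff: C is preferred to A by 15 voters; A by 4.
C wins the runoff.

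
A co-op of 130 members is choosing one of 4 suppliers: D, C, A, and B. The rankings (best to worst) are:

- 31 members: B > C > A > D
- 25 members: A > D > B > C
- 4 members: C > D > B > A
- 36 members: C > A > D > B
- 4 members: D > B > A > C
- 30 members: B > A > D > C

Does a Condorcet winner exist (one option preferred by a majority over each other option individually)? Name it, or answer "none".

none

Checking pairwise contests:
C beats D 71–59.
B beats C 90–40.
C beats A 71–59.
D beats B 69–61.
Every option loses at least one head-to-head, so there is no Condorcet winner.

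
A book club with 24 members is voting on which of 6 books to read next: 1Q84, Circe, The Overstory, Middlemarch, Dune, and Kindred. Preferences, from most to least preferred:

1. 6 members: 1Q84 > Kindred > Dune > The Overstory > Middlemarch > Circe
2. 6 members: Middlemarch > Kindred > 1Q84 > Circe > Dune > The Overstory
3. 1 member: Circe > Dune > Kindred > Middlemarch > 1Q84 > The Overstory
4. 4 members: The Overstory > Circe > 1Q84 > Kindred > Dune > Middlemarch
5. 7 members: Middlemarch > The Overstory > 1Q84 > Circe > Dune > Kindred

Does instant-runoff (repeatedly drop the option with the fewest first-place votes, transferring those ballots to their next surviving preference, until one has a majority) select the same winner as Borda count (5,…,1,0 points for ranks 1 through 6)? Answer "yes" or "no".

no

Instant-runoff — R1 1Q84 6, Circe 1, The Overstory 4, Middlemarch 13, Dune 0, Kindred 0 (Middlemarch winner). Winner: Middlemarch.
Borda — scores: 1Q84 82, Circe 47, The Overstory 60, Middlemarch 73, Dune 39, Kindred 59. Winner: 1Q84.
The two methods disagree.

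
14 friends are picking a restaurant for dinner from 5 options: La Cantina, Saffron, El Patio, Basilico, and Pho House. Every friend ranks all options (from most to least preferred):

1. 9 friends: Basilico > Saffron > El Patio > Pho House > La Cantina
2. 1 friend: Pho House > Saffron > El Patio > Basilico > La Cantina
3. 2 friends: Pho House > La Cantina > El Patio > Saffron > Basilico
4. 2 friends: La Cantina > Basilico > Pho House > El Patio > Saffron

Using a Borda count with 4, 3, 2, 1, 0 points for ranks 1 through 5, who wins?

La Cantina: 9·0 + 1·0 + 2·3 + 2·4 = 14
Saffron: 9·3 + 1·3 + 2·1 + 2·0 = 32
El Patio: 9·2 + 1·2 + 2·2 + 2·1 = 26
Basilico: 9·4 + 1·1 + 2·0 + 2·3 = 43
Pho House: 9·1 + 1·4 + 2·4 + 2·2 = 25
Basilico has the highest Borda score (43).

Basilico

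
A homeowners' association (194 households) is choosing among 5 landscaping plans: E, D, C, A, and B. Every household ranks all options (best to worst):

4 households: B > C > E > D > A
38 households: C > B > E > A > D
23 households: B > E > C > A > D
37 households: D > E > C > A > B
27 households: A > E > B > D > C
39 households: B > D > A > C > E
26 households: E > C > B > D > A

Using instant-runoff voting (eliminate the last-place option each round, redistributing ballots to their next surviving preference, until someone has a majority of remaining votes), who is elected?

Round 1: E 26, D 37, C 38, A 27, B 66. Eliminate E.
Round 2: D 37, C 64, A 27, B 66. Eliminate A.
Round 3: D 37, C 64, B 93. Eliminate D.
Round 4: C 101, B 93. C has a majority.

C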